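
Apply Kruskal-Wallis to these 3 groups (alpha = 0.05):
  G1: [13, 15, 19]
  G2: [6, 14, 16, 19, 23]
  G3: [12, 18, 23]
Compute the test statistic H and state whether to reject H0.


Step 1: Combine all N = 11 observations and assign midranks.
sorted (value, group, rank): (6,G2,1), (12,G3,2), (13,G1,3), (14,G2,4), (15,G1,5), (16,G2,6), (18,G3,7), (19,G1,8.5), (19,G2,8.5), (23,G2,10.5), (23,G3,10.5)
Step 2: Sum ranks within each group.
R_1 = 16.5 (n_1 = 3)
R_2 = 30 (n_2 = 5)
R_3 = 19.5 (n_3 = 3)
Step 3: H = 12/(N(N+1)) * sum(R_i^2/n_i) - 3(N+1)
     = 12/(11*12) * (16.5^2/3 + 30^2/5 + 19.5^2/3) - 3*12
     = 0.090909 * 397.5 - 36
     = 0.136364.
Step 4: Ties present; correction factor C = 1 - 12/(11^3 - 11) = 0.990909. Corrected H = 0.136364 / 0.990909 = 0.137615.
Step 5: Under H0, H ~ chi^2(2); p-value = 0.933507.
Step 6: alpha = 0.05. fail to reject H0.

H = 0.1376, df = 2, p = 0.933507, fail to reject H0.


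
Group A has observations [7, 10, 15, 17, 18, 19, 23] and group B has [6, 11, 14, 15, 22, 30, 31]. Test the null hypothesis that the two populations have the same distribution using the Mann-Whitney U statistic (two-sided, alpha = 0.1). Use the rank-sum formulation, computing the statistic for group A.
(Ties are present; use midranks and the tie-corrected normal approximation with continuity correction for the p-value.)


Step 1: Combine and sort all 14 observations; assign midranks.
sorted (value, group): (6,Y), (7,X), (10,X), (11,Y), (14,Y), (15,X), (15,Y), (17,X), (18,X), (19,X), (22,Y), (23,X), (30,Y), (31,Y)
ranks: 6->1, 7->2, 10->3, 11->4, 14->5, 15->6.5, 15->6.5, 17->8, 18->9, 19->10, 22->11, 23->12, 30->13, 31->14
Step 2: Rank sum for X: R1 = 2 + 3 + 6.5 + 8 + 9 + 10 + 12 = 50.5.
Step 3: U_X = R1 - n1(n1+1)/2 = 50.5 - 7*8/2 = 50.5 - 28 = 22.5.
       U_Y = n1*n2 - U_X = 49 - 22.5 = 26.5.
Step 4: Ties are present, so use the tie-corrected normal approximation (with continuity correction) for the p-value.
Step 5: p-value = 0.847841; compare to alpha = 0.1. fail to reject H0.

U_X = 22.5, p = 0.847841, fail to reject H0 at alpha = 0.1.


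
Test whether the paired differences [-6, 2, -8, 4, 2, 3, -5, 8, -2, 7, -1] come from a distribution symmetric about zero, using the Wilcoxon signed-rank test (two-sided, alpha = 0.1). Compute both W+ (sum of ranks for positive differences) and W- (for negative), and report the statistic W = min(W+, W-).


Step 1: Drop any zero differences (none here) and take |d_i|.
|d| = [6, 2, 8, 4, 2, 3, 5, 8, 2, 7, 1]
Step 2: Midrank |d_i| (ties get averaged ranks).
ranks: |6|->8, |2|->3, |8|->10.5, |4|->6, |2|->3, |3|->5, |5|->7, |8|->10.5, |2|->3, |7|->9, |1|->1
Step 3: Attach original signs; sum ranks with positive sign and with negative sign.
W+ = 3 + 6 + 3 + 5 + 10.5 + 9 = 36.5
W- = 8 + 10.5 + 7 + 3 + 1 = 29.5
(Check: W+ + W- = 66 should equal n(n+1)/2 = 66.)
Step 4: Test statistic W = min(W+, W-) = 29.5.
Step 5: Ties in |d|, so use the tie-corrected normal approximation.
        E[W] = n(n+1)/4 = 11*12/4 = 33.
        Tie groups: |d|=2 (t=3), |d|=8 (t=2); sum(t^3 - t) = 30.
        Var[W] = n(n+1)(2n+1)/24 - sum(t^3-t)/48 = 3036/24 - 30/48 = 125.875.
        z = (W - E[W]) / sqrt(Var[W]) = (29.5 - 33) / 11.2194 = -0.3120.
        Two-sided p = 2*Phi(z) = 0.755071.
Step 6: alpha = 0.1. fail to reject H0.

W+ = 36.5, W- = 29.5, W = min = 29.5, p = 0.755071, fail to reject H0.


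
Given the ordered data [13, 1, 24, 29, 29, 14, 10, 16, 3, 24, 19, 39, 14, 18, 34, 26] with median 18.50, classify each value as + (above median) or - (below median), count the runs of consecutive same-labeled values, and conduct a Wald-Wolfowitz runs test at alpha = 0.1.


Step 1: Compute median = 18.50; label A = above, B = below.
Labels in order: BBAAABBBBAAABBAA  (n_A = 8, n_B = 8)
Step 2: Count runs R = 6.
Step 3: Under H0 (random ordering), E[R] = 2*n_A*n_B/(n_A+n_B) + 1 = 2*8*8/16 + 1 = 9.0000.
        Var[R] = 2*n_A*n_B*(2*n_A*n_B - n_A - n_B) / ((n_A+n_B)^2 * (n_A+n_B-1)) = 14336/3840 = 3.7333.
        SD[R] = 1.9322.
Step 4: Continuity-corrected z = (R + 0.5 - E[R]) / SD[R] = (6 + 0.5 - 9.0000) / 1.9322 = -1.2939.
Step 5: Two-sided p-value via normal approximation = 2*(1 - Phi(|z|)) = 0.195709.
Step 6: alpha = 0.1. fail to reject H0.

R = 6, z = -1.2939, p = 0.195709, fail to reject H0.


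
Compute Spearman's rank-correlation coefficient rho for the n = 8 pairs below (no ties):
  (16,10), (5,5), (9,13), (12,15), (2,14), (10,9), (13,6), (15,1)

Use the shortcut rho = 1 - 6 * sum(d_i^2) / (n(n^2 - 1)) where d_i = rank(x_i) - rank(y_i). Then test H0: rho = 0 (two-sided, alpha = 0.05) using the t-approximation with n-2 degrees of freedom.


Step 1: Rank x and y separately (midranks; no ties here).
rank(x): 16->8, 5->2, 9->3, 12->5, 2->1, 10->4, 13->6, 15->7
rank(y): 10->5, 5->2, 13->6, 15->8, 14->7, 9->4, 6->3, 1->1
Step 2: d_i = R_x(i) - R_y(i); compute d_i^2.
  (8-5)^2=9, (2-2)^2=0, (3-6)^2=9, (5-8)^2=9, (1-7)^2=36, (4-4)^2=0, (6-3)^2=9, (7-1)^2=36
sum(d^2) = 108.
Step 3: rho = 1 - 6*108 / (8*(8^2 - 1)) = 1 - 648/504 = -0.285714.
Step 4: Under H0, t = rho * sqrt((n-2)/(1-rho^2)) = -0.7303 ~ t(6).
Step 5: Two-sided p-value from the t-distribution with 6 df = 0.492726.
Step 6: alpha = 0.05. fail to reject H0.

rho = -0.2857, p = 0.492726, fail to reject H0 at alpha = 0.05.


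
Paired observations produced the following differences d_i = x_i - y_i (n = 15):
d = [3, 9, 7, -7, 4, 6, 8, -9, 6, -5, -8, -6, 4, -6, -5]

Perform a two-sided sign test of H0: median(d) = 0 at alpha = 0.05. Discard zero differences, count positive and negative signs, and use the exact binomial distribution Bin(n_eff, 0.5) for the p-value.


Step 1: Discard zero differences. Original n = 15; n_eff = number of nonzero differences = 15.
Nonzero differences (with sign): +3, +9, +7, -7, +4, +6, +8, -9, +6, -5, -8, -6, +4, -6, -5
Step 2: Count signs: positive = 8, negative = 7.
Step 3: Under H0: P(positive) = 0.5, so the number of positives S ~ Bin(15, 0.5).
Step 4: Two-sided exact p-value = sum of Bin(15,0.5) probabilities at or below the observed probability = 1.000000.
Step 5: alpha = 0.05. fail to reject H0.

n_eff = 15, pos = 8, neg = 7, p = 1.000000, fail to reject H0.


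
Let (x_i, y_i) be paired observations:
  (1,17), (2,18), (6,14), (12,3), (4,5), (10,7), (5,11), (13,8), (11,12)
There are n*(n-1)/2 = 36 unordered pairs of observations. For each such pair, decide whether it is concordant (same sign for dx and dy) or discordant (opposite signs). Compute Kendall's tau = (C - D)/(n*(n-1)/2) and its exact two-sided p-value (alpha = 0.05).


Step 1: Enumerate the 36 unordered pairs (i,j) with i<j and classify each by sign(x_j-x_i) * sign(y_j-y_i).
  (1,2):dx=+1,dy=+1->C; (1,3):dx=+5,dy=-3->D; (1,4):dx=+11,dy=-14->D; (1,5):dx=+3,dy=-12->D
  (1,6):dx=+9,dy=-10->D; (1,7):dx=+4,dy=-6->D; (1,8):dx=+12,dy=-9->D; (1,9):dx=+10,dy=-5->D
  (2,3):dx=+4,dy=-4->D; (2,4):dx=+10,dy=-15->D; (2,5):dx=+2,dy=-13->D; (2,6):dx=+8,dy=-11->D
  (2,7):dx=+3,dy=-7->D; (2,8):dx=+11,dy=-10->D; (2,9):dx=+9,dy=-6->D; (3,4):dx=+6,dy=-11->D
  (3,5):dx=-2,dy=-9->C; (3,6):dx=+4,dy=-7->D; (3,7):dx=-1,dy=-3->C; (3,8):dx=+7,dy=-6->D
  (3,9):dx=+5,dy=-2->D; (4,5):dx=-8,dy=+2->D; (4,6):dx=-2,dy=+4->D; (4,7):dx=-7,dy=+8->D
  (4,8):dx=+1,dy=+5->C; (4,9):dx=-1,dy=+9->D; (5,6):dx=+6,dy=+2->C; (5,7):dx=+1,dy=+6->C
  (5,8):dx=+9,dy=+3->C; (5,9):dx=+7,dy=+7->C; (6,7):dx=-5,dy=+4->D; (6,8):dx=+3,dy=+1->C
  (6,9):dx=+1,dy=+5->C; (7,8):dx=+8,dy=-3->D; (7,9):dx=+6,dy=+1->C; (8,9):dx=-2,dy=+4->D
Step 2: C = 11, D = 25, total pairs = 36.
Step 3: tau = (C - D)/(n(n-1)/2) = (11 - 25)/36 = -0.388889.
Step 4: Exact two-sided p-value (enumerate n! = 362880 permutations of y under H0): p = 0.180181.
Step 5: alpha = 0.05. fail to reject H0.

tau_b = -0.3889 (C=11, D=25), p = 0.180181, fail to reject H0.


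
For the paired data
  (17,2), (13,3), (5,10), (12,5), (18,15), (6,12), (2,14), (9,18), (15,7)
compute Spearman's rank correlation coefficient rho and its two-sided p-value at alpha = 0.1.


Step 1: Rank x and y separately (midranks; no ties here).
rank(x): 17->8, 13->6, 5->2, 12->5, 18->9, 6->3, 2->1, 9->4, 15->7
rank(y): 2->1, 3->2, 10->5, 5->3, 15->8, 12->6, 14->7, 18->9, 7->4
Step 2: d_i = R_x(i) - R_y(i); compute d_i^2.
  (8-1)^2=49, (6-2)^2=16, (2-5)^2=9, (5-3)^2=4, (9-8)^2=1, (3-6)^2=9, (1-7)^2=36, (4-9)^2=25, (7-4)^2=9
sum(d^2) = 158.
Step 3: rho = 1 - 6*158 / (9*(9^2 - 1)) = 1 - 948/720 = -0.316667.
Step 4: Under H0, t = rho * sqrt((n-2)/(1-rho^2)) = -0.8833 ~ t(7).
Step 5: Two-sided p-value from the t-distribution with 7 df = 0.406397.
Step 6: alpha = 0.1. fail to reject H0.

rho = -0.3167, p = 0.406397, fail to reject H0 at alpha = 0.1.


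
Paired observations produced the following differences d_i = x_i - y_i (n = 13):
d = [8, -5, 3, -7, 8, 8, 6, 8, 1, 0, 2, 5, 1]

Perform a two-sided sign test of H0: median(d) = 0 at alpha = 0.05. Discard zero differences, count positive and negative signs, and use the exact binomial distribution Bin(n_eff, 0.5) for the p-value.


Step 1: Discard zero differences. Original n = 13; n_eff = number of nonzero differences = 12.
Nonzero differences (with sign): +8, -5, +3, -7, +8, +8, +6, +8, +1, +2, +5, +1
Step 2: Count signs: positive = 10, negative = 2.
Step 3: Under H0: P(positive) = 0.5, so the number of positives S ~ Bin(12, 0.5).
Step 4: Two-sided exact p-value = sum of Bin(12,0.5) probabilities at or below the observed probability = 0.038574.
Step 5: alpha = 0.05. reject H0.

n_eff = 12, pos = 10, neg = 2, p = 0.038574, reject H0.


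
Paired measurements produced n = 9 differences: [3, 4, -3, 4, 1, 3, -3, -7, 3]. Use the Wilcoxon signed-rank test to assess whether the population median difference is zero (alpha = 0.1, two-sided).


Step 1: Drop any zero differences (none here) and take |d_i|.
|d| = [3, 4, 3, 4, 1, 3, 3, 7, 3]
Step 2: Midrank |d_i| (ties get averaged ranks).
ranks: |3|->4, |4|->7.5, |3|->4, |4|->7.5, |1|->1, |3|->4, |3|->4, |7|->9, |3|->4
Step 3: Attach original signs; sum ranks with positive sign and with negative sign.
W+ = 4 + 7.5 + 7.5 + 1 + 4 + 4 = 28
W- = 4 + 4 + 9 = 17
(Check: W+ + W- = 45 should equal n(n+1)/2 = 45.)
Step 4: Test statistic W = min(W+, W-) = 17.
Step 5: Ties in |d|, so use the tie-corrected normal approximation.
        E[W] = n(n+1)/4 = 9*10/4 = 22.5.
        Tie groups: |d|=3 (t=5), |d|=4 (t=2); sum(t^3 - t) = 126.
        Var[W] = n(n+1)(2n+1)/24 - sum(t^3-t)/48 = 1710/24 - 126/48 = 68.625.
        z = (W - E[W]) / sqrt(Var[W]) = (17 - 22.5) / 8.2840 = -0.6639.
        Two-sided p = 2*Phi(z) = 0.506736.
Step 6: alpha = 0.1. fail to reject H0.

W+ = 28, W- = 17, W = min = 17, p = 0.506736, fail to reject H0.


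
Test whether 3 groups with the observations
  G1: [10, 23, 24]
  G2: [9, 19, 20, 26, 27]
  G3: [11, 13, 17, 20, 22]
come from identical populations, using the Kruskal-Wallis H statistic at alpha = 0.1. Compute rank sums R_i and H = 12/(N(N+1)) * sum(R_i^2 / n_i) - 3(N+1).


Step 1: Combine all N = 13 observations and assign midranks.
sorted (value, group, rank): (9,G2,1), (10,G1,2), (11,G3,3), (13,G3,4), (17,G3,5), (19,G2,6), (20,G2,7.5), (20,G3,7.5), (22,G3,9), (23,G1,10), (24,G1,11), (26,G2,12), (27,G2,13)
Step 2: Sum ranks within each group.
R_1 = 23 (n_1 = 3)
R_2 = 39.5 (n_2 = 5)
R_3 = 28.5 (n_3 = 5)
Step 3: H = 12/(N(N+1)) * sum(R_i^2/n_i) - 3(N+1)
     = 12/(13*14) * (23^2/3 + 39.5^2/5 + 28.5^2/5) - 3*14
     = 0.065934 * 650.833 - 42
     = 0.912088.
Step 4: Ties present; correction factor C = 1 - 6/(13^3 - 13) = 0.997253. Corrected H = 0.912088 / 0.997253 = 0.914601.
Step 5: Under H0, H ~ chi^2(2); p-value = 0.632990.
Step 6: alpha = 0.1. fail to reject H0.

H = 0.9146, df = 2, p = 0.632990, fail to reject H0.


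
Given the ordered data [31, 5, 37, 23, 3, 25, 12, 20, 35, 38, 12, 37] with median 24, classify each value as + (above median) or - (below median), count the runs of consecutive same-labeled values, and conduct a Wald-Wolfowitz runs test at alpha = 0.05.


Step 1: Compute median = 24; label A = above, B = below.
Labels in order: ABABBABBAABA  (n_A = 6, n_B = 6)
Step 2: Count runs R = 9.
Step 3: Under H0 (random ordering), E[R] = 2*n_A*n_B/(n_A+n_B) + 1 = 2*6*6/12 + 1 = 7.0000.
        Var[R] = 2*n_A*n_B*(2*n_A*n_B - n_A - n_B) / ((n_A+n_B)^2 * (n_A+n_B-1)) = 4320/1584 = 2.7273.
        SD[R] = 1.6514.
Step 4: Continuity-corrected z = (R - 0.5 - E[R]) / SD[R] = (9 - 0.5 - 7.0000) / 1.6514 = 0.9083.
Step 5: Two-sided p-value via normal approximation = 2*(1 - Phi(|z|)) = 0.363722.
Step 6: alpha = 0.05. fail to reject H0.

R = 9, z = 0.9083, p = 0.363722, fail to reject H0.


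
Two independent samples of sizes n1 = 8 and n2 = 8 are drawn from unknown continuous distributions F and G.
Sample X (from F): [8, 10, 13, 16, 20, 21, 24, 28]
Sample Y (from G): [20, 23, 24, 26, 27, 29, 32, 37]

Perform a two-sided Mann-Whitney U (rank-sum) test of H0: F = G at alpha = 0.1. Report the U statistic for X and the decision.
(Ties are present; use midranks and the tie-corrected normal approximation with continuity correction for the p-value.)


Step 1: Combine and sort all 16 observations; assign midranks.
sorted (value, group): (8,X), (10,X), (13,X), (16,X), (20,X), (20,Y), (21,X), (23,Y), (24,X), (24,Y), (26,Y), (27,Y), (28,X), (29,Y), (32,Y), (37,Y)
ranks: 8->1, 10->2, 13->3, 16->4, 20->5.5, 20->5.5, 21->7, 23->8, 24->9.5, 24->9.5, 26->11, 27->12, 28->13, 29->14, 32->15, 37->16
Step 2: Rank sum for X: R1 = 1 + 2 + 3 + 4 + 5.5 + 7 + 9.5 + 13 = 45.
Step 3: U_X = R1 - n1(n1+1)/2 = 45 - 8*9/2 = 45 - 36 = 9.
       U_Y = n1*n2 - U_X = 64 - 9 = 55.
Step 4: Ties are present, so use the tie-corrected normal approximation (with continuity correction) for the p-value.
Step 5: p-value = 0.017959; compare to alpha = 0.1. reject H0.

U_X = 9, p = 0.017959, reject H0 at alpha = 0.1.


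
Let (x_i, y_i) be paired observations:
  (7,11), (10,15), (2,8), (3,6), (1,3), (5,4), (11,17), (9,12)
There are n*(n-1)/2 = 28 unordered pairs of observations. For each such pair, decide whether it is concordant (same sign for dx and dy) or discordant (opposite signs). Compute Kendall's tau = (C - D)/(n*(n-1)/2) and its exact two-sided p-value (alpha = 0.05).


Step 1: Enumerate the 28 unordered pairs (i,j) with i<j and classify each by sign(x_j-x_i) * sign(y_j-y_i).
  (1,2):dx=+3,dy=+4->C; (1,3):dx=-5,dy=-3->C; (1,4):dx=-4,dy=-5->C; (1,5):dx=-6,dy=-8->C
  (1,6):dx=-2,dy=-7->C; (1,7):dx=+4,dy=+6->C; (1,8):dx=+2,dy=+1->C; (2,3):dx=-8,dy=-7->C
  (2,4):dx=-7,dy=-9->C; (2,5):dx=-9,dy=-12->C; (2,6):dx=-5,dy=-11->C; (2,7):dx=+1,dy=+2->C
  (2,8):dx=-1,dy=-3->C; (3,4):dx=+1,dy=-2->D; (3,5):dx=-1,dy=-5->C; (3,6):dx=+3,dy=-4->D
  (3,7):dx=+9,dy=+9->C; (3,8):dx=+7,dy=+4->C; (4,5):dx=-2,dy=-3->C; (4,6):dx=+2,dy=-2->D
  (4,7):dx=+8,dy=+11->C; (4,8):dx=+6,dy=+6->C; (5,6):dx=+4,dy=+1->C; (5,7):dx=+10,dy=+14->C
  (5,8):dx=+8,dy=+9->C; (6,7):dx=+6,dy=+13->C; (6,8):dx=+4,dy=+8->C; (7,8):dx=-2,dy=-5->C
Step 2: C = 25, D = 3, total pairs = 28.
Step 3: tau = (C - D)/(n(n-1)/2) = (25 - 3)/28 = 0.785714.
Step 4: Exact two-sided p-value (enumerate n! = 40320 permutations of y under H0): p = 0.005506.
Step 5: alpha = 0.05. reject H0.

tau_b = 0.7857 (C=25, D=3), p = 0.005506, reject H0.


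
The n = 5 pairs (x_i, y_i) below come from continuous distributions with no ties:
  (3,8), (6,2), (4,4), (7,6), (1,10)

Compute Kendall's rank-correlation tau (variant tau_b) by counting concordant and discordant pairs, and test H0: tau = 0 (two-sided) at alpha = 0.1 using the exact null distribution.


Step 1: Enumerate the 10 unordered pairs (i,j) with i<j and classify each by sign(x_j-x_i) * sign(y_j-y_i).
  (1,2):dx=+3,dy=-6->D; (1,3):dx=+1,dy=-4->D; (1,4):dx=+4,dy=-2->D; (1,5):dx=-2,dy=+2->D
  (2,3):dx=-2,dy=+2->D; (2,4):dx=+1,dy=+4->C; (2,5):dx=-5,dy=+8->D; (3,4):dx=+3,dy=+2->C
  (3,5):dx=-3,dy=+6->D; (4,5):dx=-6,dy=+4->D
Step 2: C = 2, D = 8, total pairs = 10.
Step 3: tau = (C - D)/(n(n-1)/2) = (2 - 8)/10 = -0.600000.
Step 4: Exact two-sided p-value (enumerate n! = 120 permutations of y under H0): p = 0.233333.
Step 5: alpha = 0.1. fail to reject H0.

tau_b = -0.6000 (C=2, D=8), p = 0.233333, fail to reject H0.


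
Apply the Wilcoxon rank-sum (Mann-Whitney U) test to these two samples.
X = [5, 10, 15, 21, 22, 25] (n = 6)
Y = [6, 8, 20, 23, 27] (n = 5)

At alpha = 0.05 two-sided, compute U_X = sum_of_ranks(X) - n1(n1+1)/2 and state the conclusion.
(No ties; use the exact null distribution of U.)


Step 1: Combine and sort all 11 observations; assign midranks.
sorted (value, group): (5,X), (6,Y), (8,Y), (10,X), (15,X), (20,Y), (21,X), (22,X), (23,Y), (25,X), (27,Y)
ranks: 5->1, 6->2, 8->3, 10->4, 15->5, 20->6, 21->7, 22->8, 23->9, 25->10, 27->11
Step 2: Rank sum for X: R1 = 1 + 4 + 5 + 7 + 8 + 10 = 35.
Step 3: U_X = R1 - n1(n1+1)/2 = 35 - 6*7/2 = 35 - 21 = 14.
       U_Y = n1*n2 - U_X = 30 - 14 = 16.
Step 4: No ties, so the exact null distribution of U (based on enumerating the C(11,6) = 462 equally likely rank assignments) gives the two-sided p-value.
Step 5: p-value = 0.930736; compare to alpha = 0.05. fail to reject H0.

U_X = 14, p = 0.930736, fail to reject H0 at alpha = 0.05.


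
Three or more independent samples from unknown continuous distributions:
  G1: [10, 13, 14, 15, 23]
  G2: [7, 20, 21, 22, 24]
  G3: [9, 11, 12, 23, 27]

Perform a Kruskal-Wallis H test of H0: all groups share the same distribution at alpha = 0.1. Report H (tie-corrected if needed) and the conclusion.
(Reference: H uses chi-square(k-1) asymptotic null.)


Step 1: Combine all N = 15 observations and assign midranks.
sorted (value, group, rank): (7,G2,1), (9,G3,2), (10,G1,3), (11,G3,4), (12,G3,5), (13,G1,6), (14,G1,7), (15,G1,8), (20,G2,9), (21,G2,10), (22,G2,11), (23,G1,12.5), (23,G3,12.5), (24,G2,14), (27,G3,15)
Step 2: Sum ranks within each group.
R_1 = 36.5 (n_1 = 5)
R_2 = 45 (n_2 = 5)
R_3 = 38.5 (n_3 = 5)
Step 3: H = 12/(N(N+1)) * sum(R_i^2/n_i) - 3(N+1)
     = 12/(15*16) * (36.5^2/5 + 45^2/5 + 38.5^2/5) - 3*16
     = 0.050000 * 967.9 - 48
     = 0.395000.
Step 4: Ties present; correction factor C = 1 - 6/(15^3 - 15) = 0.998214. Corrected H = 0.395000 / 0.998214 = 0.395707.
Step 5: Under H0, H ~ chi^2(2); p-value = 0.820490.
Step 6: alpha = 0.1. fail to reject H0.

H = 0.3957, df = 2, p = 0.820490, fail to reject H0.


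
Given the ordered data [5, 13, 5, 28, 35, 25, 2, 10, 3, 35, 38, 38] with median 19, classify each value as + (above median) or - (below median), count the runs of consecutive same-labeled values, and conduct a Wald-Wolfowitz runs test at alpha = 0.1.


Step 1: Compute median = 19; label A = above, B = below.
Labels in order: BBBAAABBBAAA  (n_A = 6, n_B = 6)
Step 2: Count runs R = 4.
Step 3: Under H0 (random ordering), E[R] = 2*n_A*n_B/(n_A+n_B) + 1 = 2*6*6/12 + 1 = 7.0000.
        Var[R] = 2*n_A*n_B*(2*n_A*n_B - n_A - n_B) / ((n_A+n_B)^2 * (n_A+n_B-1)) = 4320/1584 = 2.7273.
        SD[R] = 1.6514.
Step 4: Continuity-corrected z = (R + 0.5 - E[R]) / SD[R] = (4 + 0.5 - 7.0000) / 1.6514 = -1.5138.
Step 5: Two-sided p-value via normal approximation = 2*(1 - Phi(|z|)) = 0.130070.
Step 6: alpha = 0.1. fail to reject H0.

R = 4, z = -1.5138, p = 0.130070, fail to reject H0.


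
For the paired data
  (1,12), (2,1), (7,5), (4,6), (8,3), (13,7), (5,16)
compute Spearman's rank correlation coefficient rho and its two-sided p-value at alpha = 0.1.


Step 1: Rank x and y separately (midranks; no ties here).
rank(x): 1->1, 2->2, 7->5, 4->3, 8->6, 13->7, 5->4
rank(y): 12->6, 1->1, 5->3, 6->4, 3->2, 7->5, 16->7
Step 2: d_i = R_x(i) - R_y(i); compute d_i^2.
  (1-6)^2=25, (2-1)^2=1, (5-3)^2=4, (3-4)^2=1, (6-2)^2=16, (7-5)^2=4, (4-7)^2=9
sum(d^2) = 60.
Step 3: rho = 1 - 6*60 / (7*(7^2 - 1)) = 1 - 360/336 = -0.071429.
Step 4: Under H0, t = rho * sqrt((n-2)/(1-rho^2)) = -0.1601 ~ t(5).
Step 5: Two-sided p-value from the t-distribution with 5 df = 0.879048.
Step 6: alpha = 0.1. fail to reject H0.

rho = -0.0714, p = 0.879048, fail to reject H0 at alpha = 0.1.


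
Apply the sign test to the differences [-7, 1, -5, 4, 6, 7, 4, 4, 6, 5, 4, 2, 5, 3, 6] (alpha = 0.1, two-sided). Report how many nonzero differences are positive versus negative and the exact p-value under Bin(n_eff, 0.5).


Step 1: Discard zero differences. Original n = 15; n_eff = number of nonzero differences = 15.
Nonzero differences (with sign): -7, +1, -5, +4, +6, +7, +4, +4, +6, +5, +4, +2, +5, +3, +6
Step 2: Count signs: positive = 13, negative = 2.
Step 3: Under H0: P(positive) = 0.5, so the number of positives S ~ Bin(15, 0.5).
Step 4: Two-sided exact p-value = sum of Bin(15,0.5) probabilities at or below the observed probability = 0.007385.
Step 5: alpha = 0.1. reject H0.

n_eff = 15, pos = 13, neg = 2, p = 0.007385, reject H0.


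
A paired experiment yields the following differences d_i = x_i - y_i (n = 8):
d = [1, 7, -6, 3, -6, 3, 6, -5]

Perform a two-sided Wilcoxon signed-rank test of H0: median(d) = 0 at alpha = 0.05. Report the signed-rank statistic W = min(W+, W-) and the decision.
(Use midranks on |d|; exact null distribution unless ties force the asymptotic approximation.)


Step 1: Drop any zero differences (none here) and take |d_i|.
|d| = [1, 7, 6, 3, 6, 3, 6, 5]
Step 2: Midrank |d_i| (ties get averaged ranks).
ranks: |1|->1, |7|->8, |6|->6, |3|->2.5, |6|->6, |3|->2.5, |6|->6, |5|->4
Step 3: Attach original signs; sum ranks with positive sign and with negative sign.
W+ = 1 + 8 + 2.5 + 2.5 + 6 = 20
W- = 6 + 6 + 4 = 16
(Check: W+ + W- = 36 should equal n(n+1)/2 = 36.)
Step 4: Test statistic W = min(W+, W-) = 16.
Step 5: Ties in |d|, so use the tie-corrected normal approximation.
        E[W] = n(n+1)/4 = 8*9/4 = 18.
        Tie groups: |d|=3 (t=2), |d|=6 (t=3); sum(t^3 - t) = 30.
        Var[W] = n(n+1)(2n+1)/24 - sum(t^3-t)/48 = 1224/24 - 30/48 = 50.375.
        z = (W - E[W]) / sqrt(Var[W]) = (16 - 18) / 7.0975 = -0.2818.
        Two-sided p = 2*Phi(z) = 0.778106.
Step 6: alpha = 0.05. fail to reject H0.

W+ = 20, W- = 16, W = min = 16, p = 0.778106, fail to reject H0.


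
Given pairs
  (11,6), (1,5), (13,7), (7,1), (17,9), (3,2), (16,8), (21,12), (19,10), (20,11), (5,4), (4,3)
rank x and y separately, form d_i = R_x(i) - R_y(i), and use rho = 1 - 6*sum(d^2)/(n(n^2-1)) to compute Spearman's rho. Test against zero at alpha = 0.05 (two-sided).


Step 1: Rank x and y separately (midranks; no ties here).
rank(x): 11->6, 1->1, 13->7, 7->5, 17->9, 3->2, 16->8, 21->12, 19->10, 20->11, 5->4, 4->3
rank(y): 6->6, 5->5, 7->7, 1->1, 9->9, 2->2, 8->8, 12->12, 10->10, 11->11, 4->4, 3->3
Step 2: d_i = R_x(i) - R_y(i); compute d_i^2.
  (6-6)^2=0, (1-5)^2=16, (7-7)^2=0, (5-1)^2=16, (9-9)^2=0, (2-2)^2=0, (8-8)^2=0, (12-12)^2=0, (10-10)^2=0, (11-11)^2=0, (4-4)^2=0, (3-3)^2=0
sum(d^2) = 32.
Step 3: rho = 1 - 6*32 / (12*(12^2 - 1)) = 1 - 192/1716 = 0.888112.
Step 4: Under H0, t = rho * sqrt((n-2)/(1-rho^2)) = 6.1103 ~ t(10).
Step 5: Two-sided p-value from the t-distribution with 10 df = 0.000114.
Step 6: alpha = 0.05. reject H0.

rho = 0.8881, p = 0.000114, reject H0 at alpha = 0.05.


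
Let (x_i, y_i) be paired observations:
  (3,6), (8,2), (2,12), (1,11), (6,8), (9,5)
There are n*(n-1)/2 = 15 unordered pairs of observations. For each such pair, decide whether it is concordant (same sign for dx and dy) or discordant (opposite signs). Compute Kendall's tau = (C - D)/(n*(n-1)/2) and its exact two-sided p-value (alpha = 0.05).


Step 1: Enumerate the 15 unordered pairs (i,j) with i<j and classify each by sign(x_j-x_i) * sign(y_j-y_i).
  (1,2):dx=+5,dy=-4->D; (1,3):dx=-1,dy=+6->D; (1,4):dx=-2,dy=+5->D; (1,5):dx=+3,dy=+2->C
  (1,6):dx=+6,dy=-1->D; (2,3):dx=-6,dy=+10->D; (2,4):dx=-7,dy=+9->D; (2,5):dx=-2,dy=+6->D
  (2,6):dx=+1,dy=+3->C; (3,4):dx=-1,dy=-1->C; (3,5):dx=+4,dy=-4->D; (3,6):dx=+7,dy=-7->D
  (4,5):dx=+5,dy=-3->D; (4,6):dx=+8,dy=-6->D; (5,6):dx=+3,dy=-3->D
Step 2: C = 3, D = 12, total pairs = 15.
Step 3: tau = (C - D)/(n(n-1)/2) = (3 - 12)/15 = -0.600000.
Step 4: Exact two-sided p-value (enumerate n! = 720 permutations of y under H0): p = 0.136111.
Step 5: alpha = 0.05. fail to reject H0.

tau_b = -0.6000 (C=3, D=12), p = 0.136111, fail to reject H0.


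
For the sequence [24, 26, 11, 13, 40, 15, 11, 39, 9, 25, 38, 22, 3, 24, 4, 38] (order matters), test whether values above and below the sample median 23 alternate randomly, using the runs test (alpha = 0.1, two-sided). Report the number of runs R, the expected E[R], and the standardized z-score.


Step 1: Compute median = 23; label A = above, B = below.
Labels in order: AABBABBABAABBABA  (n_A = 8, n_B = 8)
Step 2: Count runs R = 11.
Step 3: Under H0 (random ordering), E[R] = 2*n_A*n_B/(n_A+n_B) + 1 = 2*8*8/16 + 1 = 9.0000.
        Var[R] = 2*n_A*n_B*(2*n_A*n_B - n_A - n_B) / ((n_A+n_B)^2 * (n_A+n_B-1)) = 14336/3840 = 3.7333.
        SD[R] = 1.9322.
Step 4: Continuity-corrected z = (R - 0.5 - E[R]) / SD[R] = (11 - 0.5 - 9.0000) / 1.9322 = 0.7763.
Step 5: Two-sided p-value via normal approximation = 2*(1 - Phi(|z|)) = 0.437558.
Step 6: alpha = 0.1. fail to reject H0.

R = 11, z = 0.7763, p = 0.437558, fail to reject H0.


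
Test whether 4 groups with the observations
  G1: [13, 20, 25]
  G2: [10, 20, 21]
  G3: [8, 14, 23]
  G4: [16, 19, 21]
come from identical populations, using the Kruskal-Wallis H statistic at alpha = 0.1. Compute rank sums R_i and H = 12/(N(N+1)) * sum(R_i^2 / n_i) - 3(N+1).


Step 1: Combine all N = 12 observations and assign midranks.
sorted (value, group, rank): (8,G3,1), (10,G2,2), (13,G1,3), (14,G3,4), (16,G4,5), (19,G4,6), (20,G1,7.5), (20,G2,7.5), (21,G2,9.5), (21,G4,9.5), (23,G3,11), (25,G1,12)
Step 2: Sum ranks within each group.
R_1 = 22.5 (n_1 = 3)
R_2 = 19 (n_2 = 3)
R_3 = 16 (n_3 = 3)
R_4 = 20.5 (n_4 = 3)
Step 3: H = 12/(N(N+1)) * sum(R_i^2/n_i) - 3(N+1)
     = 12/(12*13) * (22.5^2/3 + 19^2/3 + 16^2/3 + 20.5^2/3) - 3*13
     = 0.076923 * 514.5 - 39
     = 0.576923.
Step 4: Ties present; correction factor C = 1 - 12/(12^3 - 12) = 0.993007. Corrected H = 0.576923 / 0.993007 = 0.580986.
Step 5: Under H0, H ~ chi^2(3); p-value = 0.900771.
Step 6: alpha = 0.1. fail to reject H0.

H = 0.5810, df = 3, p = 0.900771, fail to reject H0.


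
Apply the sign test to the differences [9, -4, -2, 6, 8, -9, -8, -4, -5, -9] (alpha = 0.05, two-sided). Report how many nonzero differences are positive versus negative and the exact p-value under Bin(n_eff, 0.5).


Step 1: Discard zero differences. Original n = 10; n_eff = number of nonzero differences = 10.
Nonzero differences (with sign): +9, -4, -2, +6, +8, -9, -8, -4, -5, -9
Step 2: Count signs: positive = 3, negative = 7.
Step 3: Under H0: P(positive) = 0.5, so the number of positives S ~ Bin(10, 0.5).
Step 4: Two-sided exact p-value = sum of Bin(10,0.5) probabilities at or below the observed probability = 0.343750.
Step 5: alpha = 0.05. fail to reject H0.

n_eff = 10, pos = 3, neg = 7, p = 0.343750, fail to reject H0.


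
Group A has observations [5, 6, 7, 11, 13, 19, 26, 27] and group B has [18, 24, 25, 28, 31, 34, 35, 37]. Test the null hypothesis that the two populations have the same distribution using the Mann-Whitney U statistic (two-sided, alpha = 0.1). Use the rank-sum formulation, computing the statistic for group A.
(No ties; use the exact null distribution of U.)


Step 1: Combine and sort all 16 observations; assign midranks.
sorted (value, group): (5,X), (6,X), (7,X), (11,X), (13,X), (18,Y), (19,X), (24,Y), (25,Y), (26,X), (27,X), (28,Y), (31,Y), (34,Y), (35,Y), (37,Y)
ranks: 5->1, 6->2, 7->3, 11->4, 13->5, 18->6, 19->7, 24->8, 25->9, 26->10, 27->11, 28->12, 31->13, 34->14, 35->15, 37->16
Step 2: Rank sum for X: R1 = 1 + 2 + 3 + 4 + 5 + 7 + 10 + 11 = 43.
Step 3: U_X = R1 - n1(n1+1)/2 = 43 - 8*9/2 = 43 - 36 = 7.
       U_Y = n1*n2 - U_X = 64 - 7 = 57.
Step 4: No ties, so the exact null distribution of U (based on enumerating the C(16,8) = 12870 equally likely rank assignments) gives the two-sided p-value.
Step 5: p-value = 0.006993; compare to alpha = 0.1. reject H0.

U_X = 7, p = 0.006993, reject H0 at alpha = 0.1.


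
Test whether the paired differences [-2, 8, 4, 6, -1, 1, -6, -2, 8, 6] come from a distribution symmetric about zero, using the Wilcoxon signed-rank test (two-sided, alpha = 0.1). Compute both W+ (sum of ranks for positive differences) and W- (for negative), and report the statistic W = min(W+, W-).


Step 1: Drop any zero differences (none here) and take |d_i|.
|d| = [2, 8, 4, 6, 1, 1, 6, 2, 8, 6]
Step 2: Midrank |d_i| (ties get averaged ranks).
ranks: |2|->3.5, |8|->9.5, |4|->5, |6|->7, |1|->1.5, |1|->1.5, |6|->7, |2|->3.5, |8|->9.5, |6|->7
Step 3: Attach original signs; sum ranks with positive sign and with negative sign.
W+ = 9.5 + 5 + 7 + 1.5 + 9.5 + 7 = 39.5
W- = 3.5 + 1.5 + 7 + 3.5 = 15.5
(Check: W+ + W- = 55 should equal n(n+1)/2 = 55.)
Step 4: Test statistic W = min(W+, W-) = 15.5.
Step 5: Ties in |d|, so use the tie-corrected normal approximation.
        E[W] = n(n+1)/4 = 10*11/4 = 27.5.
        Tie groups: |d|=1 (t=2), |d|=2 (t=2), |d|=6 (t=3), |d|=8 (t=2); sum(t^3 - t) = 42.
        Var[W] = n(n+1)(2n+1)/24 - sum(t^3-t)/48 = 2310/24 - 42/48 = 95.375.
        z = (W - E[W]) / sqrt(Var[W]) = (15.5 - 27.5) / 9.7660 = -1.2288.
        Two-sided p = 2*Phi(z) = 0.219165.
Step 6: alpha = 0.1. fail to reject H0.

W+ = 39.5, W- = 15.5, W = min = 15.5, p = 0.219165, fail to reject H0.


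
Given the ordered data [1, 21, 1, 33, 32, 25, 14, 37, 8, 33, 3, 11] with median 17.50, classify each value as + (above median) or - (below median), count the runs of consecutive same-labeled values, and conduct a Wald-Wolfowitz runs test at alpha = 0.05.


Step 1: Compute median = 17.50; label A = above, B = below.
Labels in order: BABAAABABABB  (n_A = 6, n_B = 6)
Step 2: Count runs R = 9.
Step 3: Under H0 (random ordering), E[R] = 2*n_A*n_B/(n_A+n_B) + 1 = 2*6*6/12 + 1 = 7.0000.
        Var[R] = 2*n_A*n_B*(2*n_A*n_B - n_A - n_B) / ((n_A+n_B)^2 * (n_A+n_B-1)) = 4320/1584 = 2.7273.
        SD[R] = 1.6514.
Step 4: Continuity-corrected z = (R - 0.5 - E[R]) / SD[R] = (9 - 0.5 - 7.0000) / 1.6514 = 0.9083.
Step 5: Two-sided p-value via normal approximation = 2*(1 - Phi(|z|)) = 0.363722.
Step 6: alpha = 0.05. fail to reject H0.

R = 9, z = 0.9083, p = 0.363722, fail to reject H0.


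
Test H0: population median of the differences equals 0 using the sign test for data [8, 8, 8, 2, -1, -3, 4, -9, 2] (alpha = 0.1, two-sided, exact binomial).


Step 1: Discard zero differences. Original n = 9; n_eff = number of nonzero differences = 9.
Nonzero differences (with sign): +8, +8, +8, +2, -1, -3, +4, -9, +2
Step 2: Count signs: positive = 6, negative = 3.
Step 3: Under H0: P(positive) = 0.5, so the number of positives S ~ Bin(9, 0.5).
Step 4: Two-sided exact p-value = sum of Bin(9,0.5) probabilities at or below the observed probability = 0.507812.
Step 5: alpha = 0.1. fail to reject H0.

n_eff = 9, pos = 6, neg = 3, p = 0.507812, fail to reject H0.


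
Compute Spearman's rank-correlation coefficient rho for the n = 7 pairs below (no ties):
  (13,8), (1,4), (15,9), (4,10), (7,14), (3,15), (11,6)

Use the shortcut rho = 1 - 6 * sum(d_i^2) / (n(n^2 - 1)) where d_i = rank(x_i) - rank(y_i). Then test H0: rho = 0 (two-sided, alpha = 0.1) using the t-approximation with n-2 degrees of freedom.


Step 1: Rank x and y separately (midranks; no ties here).
rank(x): 13->6, 1->1, 15->7, 4->3, 7->4, 3->2, 11->5
rank(y): 8->3, 4->1, 9->4, 10->5, 14->6, 15->7, 6->2
Step 2: d_i = R_x(i) - R_y(i); compute d_i^2.
  (6-3)^2=9, (1-1)^2=0, (7-4)^2=9, (3-5)^2=4, (4-6)^2=4, (2-7)^2=25, (5-2)^2=9
sum(d^2) = 60.
Step 3: rho = 1 - 6*60 / (7*(7^2 - 1)) = 1 - 360/336 = -0.071429.
Step 4: Under H0, t = rho * sqrt((n-2)/(1-rho^2)) = -0.1601 ~ t(5).
Step 5: Two-sided p-value from the t-distribution with 5 df = 0.879048.
Step 6: alpha = 0.1. fail to reject H0.

rho = -0.0714, p = 0.879048, fail to reject H0 at alpha = 0.1.


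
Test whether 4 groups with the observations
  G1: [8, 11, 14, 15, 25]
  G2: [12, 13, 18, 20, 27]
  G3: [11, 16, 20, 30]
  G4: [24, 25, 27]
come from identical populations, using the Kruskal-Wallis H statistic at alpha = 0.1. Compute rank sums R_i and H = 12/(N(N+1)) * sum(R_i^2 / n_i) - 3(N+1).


Step 1: Combine all N = 17 observations and assign midranks.
sorted (value, group, rank): (8,G1,1), (11,G1,2.5), (11,G3,2.5), (12,G2,4), (13,G2,5), (14,G1,6), (15,G1,7), (16,G3,8), (18,G2,9), (20,G2,10.5), (20,G3,10.5), (24,G4,12), (25,G1,13.5), (25,G4,13.5), (27,G2,15.5), (27,G4,15.5), (30,G3,17)
Step 2: Sum ranks within each group.
R_1 = 30 (n_1 = 5)
R_2 = 44 (n_2 = 5)
R_3 = 38 (n_3 = 4)
R_4 = 41 (n_4 = 3)
Step 3: H = 12/(N(N+1)) * sum(R_i^2/n_i) - 3(N+1)
     = 12/(17*18) * (30^2/5 + 44^2/5 + 38^2/4 + 41^2/3) - 3*18
     = 0.039216 * 1488.53 - 54
     = 4.373856.
Step 4: Ties present; correction factor C = 1 - 24/(17^3 - 17) = 0.995098. Corrected H = 4.373856 / 0.995098 = 4.395402.
Step 5: Under H0, H ~ chi^2(3); p-value = 0.221812.
Step 6: alpha = 0.1. fail to reject H0.

H = 4.3954, df = 3, p = 0.221812, fail to reject H0.


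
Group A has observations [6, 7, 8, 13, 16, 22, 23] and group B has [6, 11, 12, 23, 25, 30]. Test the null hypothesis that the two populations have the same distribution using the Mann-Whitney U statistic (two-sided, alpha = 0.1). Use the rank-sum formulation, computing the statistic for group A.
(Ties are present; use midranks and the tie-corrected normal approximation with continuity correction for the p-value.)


Step 1: Combine and sort all 13 observations; assign midranks.
sorted (value, group): (6,X), (6,Y), (7,X), (8,X), (11,Y), (12,Y), (13,X), (16,X), (22,X), (23,X), (23,Y), (25,Y), (30,Y)
ranks: 6->1.5, 6->1.5, 7->3, 8->4, 11->5, 12->6, 13->7, 16->8, 22->9, 23->10.5, 23->10.5, 25->12, 30->13
Step 2: Rank sum for X: R1 = 1.5 + 3 + 4 + 7 + 8 + 9 + 10.5 = 43.
Step 3: U_X = R1 - n1(n1+1)/2 = 43 - 7*8/2 = 43 - 28 = 15.
       U_Y = n1*n2 - U_X = 42 - 15 = 27.
Step 4: Ties are present, so use the tie-corrected normal approximation (with continuity correction) for the p-value.
Step 5: p-value = 0.430766; compare to alpha = 0.1. fail to reject H0.

U_X = 15, p = 0.430766, fail to reject H0 at alpha = 0.1.


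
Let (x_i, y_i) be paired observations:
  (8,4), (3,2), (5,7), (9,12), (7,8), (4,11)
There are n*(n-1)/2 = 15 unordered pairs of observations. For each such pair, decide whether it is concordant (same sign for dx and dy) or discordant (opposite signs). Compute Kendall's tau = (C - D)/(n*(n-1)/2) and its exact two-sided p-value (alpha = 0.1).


Step 1: Enumerate the 15 unordered pairs (i,j) with i<j and classify each by sign(x_j-x_i) * sign(y_j-y_i).
  (1,2):dx=-5,dy=-2->C; (1,3):dx=-3,dy=+3->D; (1,4):dx=+1,dy=+8->C; (1,5):dx=-1,dy=+4->D
  (1,6):dx=-4,dy=+7->D; (2,3):dx=+2,dy=+5->C; (2,4):dx=+6,dy=+10->C; (2,5):dx=+4,dy=+6->C
  (2,6):dx=+1,dy=+9->C; (3,4):dx=+4,dy=+5->C; (3,5):dx=+2,dy=+1->C; (3,6):dx=-1,dy=+4->D
  (4,5):dx=-2,dy=-4->C; (4,6):dx=-5,dy=-1->C; (5,6):dx=-3,dy=+3->D
Step 2: C = 10, D = 5, total pairs = 15.
Step 3: tau = (C - D)/(n(n-1)/2) = (10 - 5)/15 = 0.333333.
Step 4: Exact two-sided p-value (enumerate n! = 720 permutations of y under H0): p = 0.469444.
Step 5: alpha = 0.1. fail to reject H0.

tau_b = 0.3333 (C=10, D=5), p = 0.469444, fail to reject H0.


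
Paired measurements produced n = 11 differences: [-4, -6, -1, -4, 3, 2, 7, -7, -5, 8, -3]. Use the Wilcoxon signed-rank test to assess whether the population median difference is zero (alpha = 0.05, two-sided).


Step 1: Drop any zero differences (none here) and take |d_i|.
|d| = [4, 6, 1, 4, 3, 2, 7, 7, 5, 8, 3]
Step 2: Midrank |d_i| (ties get averaged ranks).
ranks: |4|->5.5, |6|->8, |1|->1, |4|->5.5, |3|->3.5, |2|->2, |7|->9.5, |7|->9.5, |5|->7, |8|->11, |3|->3.5
Step 3: Attach original signs; sum ranks with positive sign and with negative sign.
W+ = 3.5 + 2 + 9.5 + 11 = 26
W- = 5.5 + 8 + 1 + 5.5 + 9.5 + 7 + 3.5 = 40
(Check: W+ + W- = 66 should equal n(n+1)/2 = 66.)
Step 4: Test statistic W = min(W+, W-) = 26.
Step 5: Ties in |d|, so use the tie-corrected normal approximation.
        E[W] = n(n+1)/4 = 11*12/4 = 33.
        Tie groups: |d|=3 (t=2), |d|=4 (t=2), |d|=7 (t=2); sum(t^3 - t) = 18.
        Var[W] = n(n+1)(2n+1)/24 - sum(t^3-t)/48 = 3036/24 - 18/48 = 126.125.
        z = (W - E[W]) / sqrt(Var[W]) = (26 - 33) / 11.2305 = -0.6233.
        Two-sided p = 2*Phi(z) = 0.533087.
Step 6: alpha = 0.05. fail to reject H0.

W+ = 26, W- = 40, W = min = 26, p = 0.533087, fail to reject H0.


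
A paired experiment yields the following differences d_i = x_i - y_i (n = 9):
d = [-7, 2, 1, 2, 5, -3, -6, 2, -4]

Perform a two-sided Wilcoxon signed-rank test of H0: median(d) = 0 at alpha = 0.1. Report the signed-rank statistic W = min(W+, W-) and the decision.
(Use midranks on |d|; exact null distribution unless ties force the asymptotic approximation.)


Step 1: Drop any zero differences (none here) and take |d_i|.
|d| = [7, 2, 1, 2, 5, 3, 6, 2, 4]
Step 2: Midrank |d_i| (ties get averaged ranks).
ranks: |7|->9, |2|->3, |1|->1, |2|->3, |5|->7, |3|->5, |6|->8, |2|->3, |4|->6
Step 3: Attach original signs; sum ranks with positive sign and with negative sign.
W+ = 3 + 1 + 3 + 7 + 3 = 17
W- = 9 + 5 + 8 + 6 = 28
(Check: W+ + W- = 45 should equal n(n+1)/2 = 45.)
Step 4: Test statistic W = min(W+, W-) = 17.
Step 5: Ties in |d|, so use the tie-corrected normal approximation.
        E[W] = n(n+1)/4 = 9*10/4 = 22.5.
        Tie groups: |d|=2 (t=3); sum(t^3 - t) = 24.
        Var[W] = n(n+1)(2n+1)/24 - sum(t^3-t)/48 = 1710/24 - 24/48 = 70.75.
        z = (W - E[W]) / sqrt(Var[W]) = (17 - 22.5) / 8.4113 = -0.6539.
        Two-sided p = 2*Phi(z) = 0.513188.
Step 6: alpha = 0.1. fail to reject H0.

W+ = 17, W- = 28, W = min = 17, p = 0.513188, fail to reject H0.


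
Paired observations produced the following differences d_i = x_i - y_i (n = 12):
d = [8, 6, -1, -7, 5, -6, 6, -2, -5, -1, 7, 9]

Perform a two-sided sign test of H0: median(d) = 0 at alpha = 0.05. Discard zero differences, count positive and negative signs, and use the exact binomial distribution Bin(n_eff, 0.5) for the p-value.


Step 1: Discard zero differences. Original n = 12; n_eff = number of nonzero differences = 12.
Nonzero differences (with sign): +8, +6, -1, -7, +5, -6, +6, -2, -5, -1, +7, +9
Step 2: Count signs: positive = 6, negative = 6.
Step 3: Under H0: P(positive) = 0.5, so the number of positives S ~ Bin(12, 0.5).
Step 4: Two-sided exact p-value = sum of Bin(12,0.5) probabilities at or below the observed probability = 1.000000.
Step 5: alpha = 0.05. fail to reject H0.

n_eff = 12, pos = 6, neg = 6, p = 1.000000, fail to reject H0.


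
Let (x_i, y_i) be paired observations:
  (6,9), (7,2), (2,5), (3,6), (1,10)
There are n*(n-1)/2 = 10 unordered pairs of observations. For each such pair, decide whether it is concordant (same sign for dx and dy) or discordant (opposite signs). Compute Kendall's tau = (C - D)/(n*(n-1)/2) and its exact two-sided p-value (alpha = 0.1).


Step 1: Enumerate the 10 unordered pairs (i,j) with i<j and classify each by sign(x_j-x_i) * sign(y_j-y_i).
  (1,2):dx=+1,dy=-7->D; (1,3):dx=-4,dy=-4->C; (1,4):dx=-3,dy=-3->C; (1,5):dx=-5,dy=+1->D
  (2,3):dx=-5,dy=+3->D; (2,4):dx=-4,dy=+4->D; (2,5):dx=-6,dy=+8->D; (3,4):dx=+1,dy=+1->C
  (3,5):dx=-1,dy=+5->D; (4,5):dx=-2,dy=+4->D
Step 2: C = 3, D = 7, total pairs = 10.
Step 3: tau = (C - D)/(n(n-1)/2) = (3 - 7)/10 = -0.400000.
Step 4: Exact two-sided p-value (enumerate n! = 120 permutations of y under H0): p = 0.483333.
Step 5: alpha = 0.1. fail to reject H0.

tau_b = -0.4000 (C=3, D=7), p = 0.483333, fail to reject H0.


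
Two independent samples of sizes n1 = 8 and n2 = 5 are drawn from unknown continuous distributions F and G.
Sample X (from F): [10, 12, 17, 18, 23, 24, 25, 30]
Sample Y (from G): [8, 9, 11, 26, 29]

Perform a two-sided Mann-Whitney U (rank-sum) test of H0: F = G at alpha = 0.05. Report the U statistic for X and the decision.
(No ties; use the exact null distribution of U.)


Step 1: Combine and sort all 13 observations; assign midranks.
sorted (value, group): (8,Y), (9,Y), (10,X), (11,Y), (12,X), (17,X), (18,X), (23,X), (24,X), (25,X), (26,Y), (29,Y), (30,X)
ranks: 8->1, 9->2, 10->3, 11->4, 12->5, 17->6, 18->7, 23->8, 24->9, 25->10, 26->11, 29->12, 30->13
Step 2: Rank sum for X: R1 = 3 + 5 + 6 + 7 + 8 + 9 + 10 + 13 = 61.
Step 3: U_X = R1 - n1(n1+1)/2 = 61 - 8*9/2 = 61 - 36 = 25.
       U_Y = n1*n2 - U_X = 40 - 25 = 15.
Step 4: No ties, so the exact null distribution of U (based on enumerating the C(13,8) = 1287 equally likely rank assignments) gives the two-sided p-value.
Step 5: p-value = 0.523699; compare to alpha = 0.05. fail to reject H0.

U_X = 25, p = 0.523699, fail to reject H0 at alpha = 0.05.
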